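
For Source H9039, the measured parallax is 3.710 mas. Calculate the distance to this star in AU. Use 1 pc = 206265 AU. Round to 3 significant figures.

p = 3.710 mas = 0.003710 arcsec.
d = 1/p = 1/0.003710 = 269.54 pc.
In AU: 269.54 × 206265 = 5.5597 × 10^7 AU.

5.56 × 10^7 AU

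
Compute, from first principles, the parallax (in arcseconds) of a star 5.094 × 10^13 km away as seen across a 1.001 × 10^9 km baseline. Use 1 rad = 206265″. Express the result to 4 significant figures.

4.053 arcsec

θ ≈ B/d = (1.001 × 10^9) / (5.094 × 10^13) = 1.9651 × 10^-5 rad.
In arcseconds: 1.9651 × 10^-5 × 206265 = 4.0533″.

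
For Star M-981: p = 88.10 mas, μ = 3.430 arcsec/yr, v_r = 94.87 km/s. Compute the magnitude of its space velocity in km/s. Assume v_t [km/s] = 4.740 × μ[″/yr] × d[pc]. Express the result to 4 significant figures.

207.5 km/s

d = 1/p = 1/0.08810″ = 11.351 pc.
v_t = 4.740 μ d = 4.740 × 3.430 × 11.351 = 184.55 km/s.
v = √(v_r² + v_t²) = √(94.87² + 184.55²) = √43059 = 207.51 km/s.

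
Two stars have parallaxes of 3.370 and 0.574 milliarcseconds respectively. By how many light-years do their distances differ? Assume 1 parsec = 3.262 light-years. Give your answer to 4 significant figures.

4715 ly

d_A = 1/0.003370″ = 296.74 pc; d_B = 1/0.0005740″ = 1742.2 pc.
|d_B − d_A| = |1742.2 − 296.74| = 1445.5 pc = 1445.5 × 3.262 ly = 4715.2 ly.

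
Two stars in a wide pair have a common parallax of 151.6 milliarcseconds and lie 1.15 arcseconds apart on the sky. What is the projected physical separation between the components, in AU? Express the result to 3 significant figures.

d = 1/p = 1/0.1516″ = 6.5963 pc.
At distance d (pc), an angle of θ arcsec spans θ·d AU: s = 1.15 × 6.5963 = 7.5857 AU.

7.59 AU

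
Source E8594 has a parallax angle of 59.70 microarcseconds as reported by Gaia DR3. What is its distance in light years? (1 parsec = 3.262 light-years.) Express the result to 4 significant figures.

54640 light years

p = 59.70 microarcseconds = 0.00005970 arcsec.
d = 1/p = 1/0.00005970 = 16750 pc.
In light-years: 16750 × 3.262 = 54639 ly.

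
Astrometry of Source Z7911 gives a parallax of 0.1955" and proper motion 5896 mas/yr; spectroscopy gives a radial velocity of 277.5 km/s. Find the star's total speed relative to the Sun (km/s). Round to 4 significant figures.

312.2 km/s

d = 1/p = 1/0.1955″ = 5.1151 pc.
μ = 5896 mas/yr = 5.896 ″/yr.
v_t = 4.740 μ d = 4.740 × 5.896 × 5.1151 = 142.95 km/s.
v = √(v_r² + v_t²) = √(277.5² + 142.95²) = √97441 = 312.16 km/s.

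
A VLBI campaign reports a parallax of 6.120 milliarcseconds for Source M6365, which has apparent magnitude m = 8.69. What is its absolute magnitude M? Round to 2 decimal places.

d = 1/p = 1/0.006120″ = 163.4 pc.
m − M = 5 log₁₀(163.4) − 5 = 11.0663 − 5 = 6.0663.
M = m − (m − M) = 8.69 − 6.0663 = 2.62.

M = 2.62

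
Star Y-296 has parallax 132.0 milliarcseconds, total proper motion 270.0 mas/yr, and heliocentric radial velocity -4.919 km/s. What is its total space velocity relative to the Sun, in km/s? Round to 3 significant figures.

d = 1/p = 1/0.1320″ = 7.5758 pc.
μ = 270.0 mas/yr = 0.2700 ″/yr.
v_t = 4.740 μ d = 4.740 × 0.2700 × 7.5758 = 9.6955 km/s.
v = √(v_r² + v_t²) = √((-4.919)² + 9.6955²) = √118.199 = 10.872 km/s.

10.9 km/s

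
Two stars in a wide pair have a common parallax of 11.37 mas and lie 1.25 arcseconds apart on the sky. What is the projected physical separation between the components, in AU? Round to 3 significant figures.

d = 1/p = 1/0.01137″ = 87.951 pc.
At distance d (pc), an angle of θ arcsec spans θ·d AU: s = 1.25 × 87.951 = 109.94 AU.

110 AU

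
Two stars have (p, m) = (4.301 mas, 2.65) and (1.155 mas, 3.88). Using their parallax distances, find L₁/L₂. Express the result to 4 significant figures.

d₁ = 1/p₁ = 1/0.004301″ = 232.5 pc; d₂ = 1/p₂ = 1/0.001155″ = 865.8 pc.
M₁ = m₁ − 5 log₁₀ d₁ + 5 = 2.65 − 11.8321 + 5 = -4.1821.
M₂ = 3.88 − 14.6871 + 5 = -5.8071.
L₁/L₂ = 10^(0.4(M₂ − M₁)) = 10^(0.4 × (-1.6250)) = 10^(-0.65000) = 0.22387.

L₁/L₂ = 0.2239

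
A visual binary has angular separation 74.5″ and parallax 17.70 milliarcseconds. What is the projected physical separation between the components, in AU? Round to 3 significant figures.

4210 AU

d = 1/p = 1/0.01770″ = 56.497 pc.
At distance d (pc), an angle of θ arcsec spans θ·d AU: s = 74.5 × 56.497 = 4209 AU.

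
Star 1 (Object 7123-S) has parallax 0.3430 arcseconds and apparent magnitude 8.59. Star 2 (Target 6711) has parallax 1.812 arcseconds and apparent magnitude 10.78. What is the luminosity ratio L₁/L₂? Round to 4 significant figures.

d₁ = 1/p₁ = 1/0.3430″ = 2.9155 pc; d₂ = 1/p₂ = 1/1.812″ = 0.55188 pc.
M₁ = m₁ − 5 log₁₀ d₁ + 5 = 8.59 − 2.3236 + 5 = 11.2664.
M₂ = 10.78 − (-1.2908) + 5 = 17.0708.
L₁/L₂ = 10^(0.4(M₂ − M₁)) = 10^(0.4 × 5.8044) = 10^2.32176 = 209.78.

L₁/L₂ = 209.8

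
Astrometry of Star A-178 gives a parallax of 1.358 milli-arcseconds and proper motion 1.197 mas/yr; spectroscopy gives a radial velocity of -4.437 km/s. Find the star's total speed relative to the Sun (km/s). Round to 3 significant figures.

d = 1/p = 1/0.001358″ = 736.38 pc.
μ = 1.197 mas/yr = 0.001197 ″/yr.
v_t = 4.740 μ d = 4.740 × 0.001197 × 736.38 = 4.1781 km/s.
v = √(v_r² + v_t²) = √((-4.437)² + 4.1781²) = √37.1435 = 6.0945 km/s.

6.09 km/s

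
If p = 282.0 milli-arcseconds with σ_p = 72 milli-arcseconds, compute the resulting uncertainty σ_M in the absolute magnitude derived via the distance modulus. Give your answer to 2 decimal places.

σ_M = 0.55 mag

M = m − 5 log₁₀ d + 5 = m + 5 log₁₀ p + 5, so ∂M/∂p = 5/(p ln 10).
σ_M = (5/ln 10) · (σ_p/p) = 2.1715 × 72/282.0 = 2.1715 × 0.25532 = 0.55443.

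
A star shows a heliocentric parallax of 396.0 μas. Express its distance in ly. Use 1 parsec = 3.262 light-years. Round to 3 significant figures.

8240 ly

p = 396.0 μas = 0.0003960 arcsec.
d = 1/p = 1/0.0003960 = 2525.3 pc.
In light-years: 2525.3 × 3.262 = 8237.5 ly.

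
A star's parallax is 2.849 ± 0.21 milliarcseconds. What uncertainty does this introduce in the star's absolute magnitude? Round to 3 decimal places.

σ_M = 0.160 mag

M = m − 5 log₁₀ d + 5 = m + 5 log₁₀ p + 5, so ∂M/∂p = 5/(p ln 10).
σ_M = (5/ln 10) · (σ_p/p) = 2.1715 × 0.21/2.849 = 2.1715 × 0.07371 = 0.16006.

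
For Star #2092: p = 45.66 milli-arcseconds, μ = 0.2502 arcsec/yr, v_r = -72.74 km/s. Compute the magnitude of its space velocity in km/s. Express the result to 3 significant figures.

77.2 km/s

d = 1/p = 1/0.04566″ = 21.901 pc.
v_t = 4.740 μ d = 4.740 × 0.2502 × 21.901 = 25.973 km/s.
v = √(v_r² + v_t²) = √((-72.74)² + 25.973²) = √5965.7 = 77.238 km/s.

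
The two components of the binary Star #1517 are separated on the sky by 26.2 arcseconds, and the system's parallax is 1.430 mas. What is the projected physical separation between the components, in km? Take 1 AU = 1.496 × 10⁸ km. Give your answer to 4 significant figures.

2.741 × 10^12 km

d = 1/p = 1/0.001430″ = 699.3 pc.
At distance d (pc), an angle of θ arcsec spans θ·d AU: s = 26.2 × 699.3 = 18322 AU.
= 18322 × 1.496 × 10⁸ km = 2.7410 × 10^12 km.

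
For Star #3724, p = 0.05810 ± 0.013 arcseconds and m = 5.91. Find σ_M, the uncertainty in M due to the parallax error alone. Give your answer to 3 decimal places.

M = m − 5 log₁₀ d + 5 = m + 5 log₁₀ p + 5, so ∂M/∂p = 5/(p ln 10).
σ_M = (5/ln 10) · (σ_p/p) = 2.1715 × 0.013/0.05810 = 2.1715 × 0.22375 = 0.48587.

σ_M = 0.486 mag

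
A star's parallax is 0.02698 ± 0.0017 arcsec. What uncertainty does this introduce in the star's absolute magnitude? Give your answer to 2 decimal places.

M = m − 5 log₁₀ d + 5 = m + 5 log₁₀ p + 5, so ∂M/∂p = 5/(p ln 10).
σ_M = (5/ln 10) · (σ_p/p) = 2.1715 × 0.0017/0.02698 = 2.1715 × 0.06301 = 0.13683.

σ_M = 0.14 mag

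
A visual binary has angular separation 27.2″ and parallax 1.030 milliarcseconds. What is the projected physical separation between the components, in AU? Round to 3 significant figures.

26400 AU

d = 1/p = 1/0.001030″ = 970.87 pc.
At distance d (pc), an angle of θ arcsec spans θ·d AU: s = 27.2 × 970.87 = 26408 AU.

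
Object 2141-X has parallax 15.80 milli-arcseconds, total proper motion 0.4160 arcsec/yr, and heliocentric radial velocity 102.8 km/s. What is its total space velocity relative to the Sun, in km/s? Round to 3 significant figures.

d = 1/p = 1/0.01580″ = 63.291 pc.
v_t = 4.740 μ d = 4.740 × 0.4160 × 63.291 = 124.8 km/s.
v = √(v_r² + v_t²) = √(102.8² + 124.8²) = √26142.9 = 161.69 km/s.

162 km/s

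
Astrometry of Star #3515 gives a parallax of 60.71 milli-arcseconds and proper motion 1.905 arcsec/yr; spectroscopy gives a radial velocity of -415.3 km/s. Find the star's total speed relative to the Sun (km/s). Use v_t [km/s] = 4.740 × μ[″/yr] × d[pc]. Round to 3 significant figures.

441 km/s

d = 1/p = 1/0.06071″ = 16.472 pc.
v_t = 4.740 μ d = 4.740 × 1.905 × 16.472 = 148.74 km/s.
v = √(v_r² + v_t²) = √((-415.3)² + 148.74²) = √194598 = 441.13 km/s.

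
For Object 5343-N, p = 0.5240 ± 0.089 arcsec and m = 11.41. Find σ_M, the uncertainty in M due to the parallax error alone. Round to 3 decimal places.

σ_M = 0.369 mag

M = m − 5 log₁₀ d + 5 = m + 5 log₁₀ p + 5, so ∂M/∂p = 5/(p ln 10).
σ_M = (5/ln 10) · (σ_p/p) = 2.1715 × 0.089/0.5240 = 2.1715 × 0.16985 = 0.36883.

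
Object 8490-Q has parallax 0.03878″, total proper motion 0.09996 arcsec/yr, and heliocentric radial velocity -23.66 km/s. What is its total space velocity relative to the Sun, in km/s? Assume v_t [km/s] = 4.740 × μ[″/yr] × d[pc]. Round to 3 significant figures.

d = 1/p = 1/0.03878″ = 25.786 pc.
v_t = 4.740 μ d = 4.740 × 0.09996 × 25.786 = 12.218 km/s.
v = √(v_r² + v_t²) = √((-23.66)² + 12.218²) = √709.075 = 26.628 km/s.

26.6 km/s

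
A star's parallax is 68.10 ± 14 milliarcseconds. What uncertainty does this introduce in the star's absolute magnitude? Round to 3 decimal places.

M = m − 5 log₁₀ d + 5 = m + 5 log₁₀ p + 5, so ∂M/∂p = 5/(p ln 10).
σ_M = (5/ln 10) · (σ_p/p) = 2.1715 × 14/68.10 = 2.1715 × 0.20558 = 0.44642.

σ_M = 0.446 mag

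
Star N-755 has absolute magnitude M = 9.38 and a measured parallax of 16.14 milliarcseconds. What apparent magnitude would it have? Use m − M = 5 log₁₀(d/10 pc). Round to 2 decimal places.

d = 1/p = 1/0.01614″ = 61.958 pc.
m − M = 5 log₁₀ d − 5 = 5 log₁₀(61.958) − 5 = 8.9605 − 5 = 3.9605.
m = M + (m − M) = 9.38 + 3.9605 = 13.34.

m = 13.34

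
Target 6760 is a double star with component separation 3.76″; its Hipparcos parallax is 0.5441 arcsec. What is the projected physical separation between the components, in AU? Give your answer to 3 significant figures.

d = 1/p = 1/0.5441″ = 1.8379 pc.
At distance d (pc), an angle of θ arcsec spans θ·d AU: s = 3.76 × 1.8379 = 6.9105 AU.

6.91 AU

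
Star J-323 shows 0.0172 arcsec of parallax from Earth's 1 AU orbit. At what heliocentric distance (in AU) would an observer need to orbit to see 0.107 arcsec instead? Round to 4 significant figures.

6.221 AU

Parallax scales linearly with baseline: p ∝ B, so B = p_target / p_Earth × 1 AU.
B = 0.107 / 0.0172 = 6.2209 AU.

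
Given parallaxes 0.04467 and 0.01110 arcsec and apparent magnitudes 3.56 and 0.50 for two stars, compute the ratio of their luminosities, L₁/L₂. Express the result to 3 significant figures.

L₁/L₂ = 0.00369

d₁ = 1/p₁ = 1/0.04467″ = 22.386 pc; d₂ = 1/p₂ = 1/0.01110″ = 90.09 pc.
M₁ = m₁ − 5 log₁₀ d₁ + 5 = 3.56 − 6.7499 + 5 = 1.8101.
M₂ = 0.50 − 9.7734 + 5 = -4.2734.
L₁/L₂ = 10^(0.4(M₂ − M₁)) = 10^(0.4 × (-6.0835)) = 10^(-2.43340) = 0.0036864.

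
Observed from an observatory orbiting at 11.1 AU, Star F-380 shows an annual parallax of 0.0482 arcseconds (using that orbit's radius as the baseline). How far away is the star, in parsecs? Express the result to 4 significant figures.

With baseline B (in AU) and parallax p (in arcsec), d = B/p parsecs.
d = 11.1 / 0.0482 = 230.29 pc.

230.3 pc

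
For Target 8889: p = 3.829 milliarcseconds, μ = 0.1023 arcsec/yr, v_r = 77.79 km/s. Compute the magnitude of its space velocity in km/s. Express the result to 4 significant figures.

148.6 km/s

d = 1/p = 1/0.003829″ = 261.16 pc.
v_t = 4.740 μ d = 4.740 × 0.1023 × 261.16 = 126.64 km/s.
v = √(v_r² + v_t²) = √(77.79² + 126.64²) = √22089 = 148.62 km/s.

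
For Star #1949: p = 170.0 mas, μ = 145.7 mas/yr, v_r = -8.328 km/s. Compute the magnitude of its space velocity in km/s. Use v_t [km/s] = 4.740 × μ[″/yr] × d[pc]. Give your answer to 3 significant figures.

9.27 km/s

d = 1/p = 1/0.1700″ = 5.8824 pc.
μ = 145.7 mas/yr = 0.1457 ″/yr.
v_t = 4.740 μ d = 4.740 × 0.1457 × 5.8824 = 4.0625 km/s.
v = √(v_r² + v_t²) = √((-8.328)² + 4.0625²) = √85.8595 = 9.266 km/s.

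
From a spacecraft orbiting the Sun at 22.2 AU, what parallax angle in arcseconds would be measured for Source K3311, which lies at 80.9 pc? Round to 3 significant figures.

p (arcsec) = B (AU) / d (pc).
p = 22.2 / 80.9 = 0.27441 arcsec.

0.274 arcsec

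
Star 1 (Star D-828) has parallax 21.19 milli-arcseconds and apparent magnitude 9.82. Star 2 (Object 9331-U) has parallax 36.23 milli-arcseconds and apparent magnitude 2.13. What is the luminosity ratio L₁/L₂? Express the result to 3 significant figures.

d₁ = 1/p₁ = 1/0.02119″ = 47.192 pc; d₂ = 1/p₂ = 1/0.03623″ = 27.601 pc.
M₁ = m₁ − 5 log₁₀ d₁ + 5 = 9.82 − 8.3693 + 5 = 6.4507.
M₂ = 2.13 − 7.2046 + 5 = -0.0746.
L₁/L₂ = 10^(0.4(M₂ − M₁)) = 10^(0.4 × (-6.5253)) = 10^(-2.61012) = 0.002454.

L₁/L₂ = 0.00245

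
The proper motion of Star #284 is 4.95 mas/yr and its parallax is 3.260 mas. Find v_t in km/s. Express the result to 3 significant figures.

d = 1/p = 1/0.003260″ = 306.75 pc.
μ = 4.95 mas/yr = 0.00495 ″/yr.
v_t = 4.74 × μ × d = 4.74 × 0.00495 × 306.75 = 7.1973 km/s.

7.20 km/s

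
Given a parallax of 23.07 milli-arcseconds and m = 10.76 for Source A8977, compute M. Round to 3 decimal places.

d = 1/p = 1/0.02307″ = 43.346 pc.
m − M = 5 log₁₀(43.346) − 5 = 8.1847 − 5 = 3.1847.
M = m − (m − M) = 10.76 − 3.1847 = 7.575.

M = 7.575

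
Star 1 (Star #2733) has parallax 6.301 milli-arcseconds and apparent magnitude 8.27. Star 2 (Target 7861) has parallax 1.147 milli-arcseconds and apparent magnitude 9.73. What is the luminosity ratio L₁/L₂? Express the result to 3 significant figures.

L₁/L₂ = 0.127

d₁ = 1/p₁ = 1/0.006301″ = 158.7 pc; d₂ = 1/p₂ = 1/0.001147″ = 871.84 pc.
M₁ = m₁ − 5 log₁₀ d₁ + 5 = 8.27 − 11.0029 + 5 = 2.2671.
M₂ = 9.73 − 14.7022 + 5 = 0.0278.
L₁/L₂ = 10^(0.4(M₂ − M₁)) = 10^(0.4 × (-2.2393)) = 10^(-0.89572) = 0.12714.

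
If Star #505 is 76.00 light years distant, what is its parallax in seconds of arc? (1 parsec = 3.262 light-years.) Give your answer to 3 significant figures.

d = 76.00 ly ÷ 3.262 = 23.299 pc.
p = 1/d = 1/23.299 = 0.04292 arcsec.

0.0429 arcsec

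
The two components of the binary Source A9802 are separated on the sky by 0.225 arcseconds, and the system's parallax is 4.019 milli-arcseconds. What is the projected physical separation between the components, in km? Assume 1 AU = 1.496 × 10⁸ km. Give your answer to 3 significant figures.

8.38 × 10^9 km

d = 1/p = 1/0.004019″ = 248.82 pc.
At distance d (pc), an angle of θ arcsec spans θ·d AU: s = 0.225 × 248.82 = 55.985 AU.
= 55.985 × 1.496 × 10⁸ km = 8.3754 × 10^9 km.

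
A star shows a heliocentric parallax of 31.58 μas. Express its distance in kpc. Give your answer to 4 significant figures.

31.67 kpc

p = 31.58 μas = 0.00003158 arcsec.
d = 1/p = 1/0.00003158 = 31666 pc.
= 31.666 kpc.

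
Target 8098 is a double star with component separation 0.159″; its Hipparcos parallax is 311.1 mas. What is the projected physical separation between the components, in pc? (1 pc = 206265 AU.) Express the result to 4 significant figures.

2.478 × 10^-6 pc

d = 1/p = 1/0.3111″ = 3.2144 pc.
At distance d (pc), an angle of θ arcsec spans θ·d AU: s = 0.159 × 3.2144 = 0.51109 AU.
= 0.51109 / 206265 = 2.4778 × 10^-6 pc.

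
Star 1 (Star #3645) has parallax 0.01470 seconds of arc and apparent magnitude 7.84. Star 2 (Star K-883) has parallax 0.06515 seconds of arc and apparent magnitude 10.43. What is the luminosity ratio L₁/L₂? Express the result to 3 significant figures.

d₁ = 1/p₁ = 1/0.01470″ = 68.027 pc; d₂ = 1/p₂ = 1/0.06515″ = 15.349 pc.
M₁ = m₁ − 5 log₁₀ d₁ + 5 = 7.84 − 9.1634 + 5 = 3.6766.
M₂ = 10.43 − 5.9304 + 5 = 9.4996.
L₁/L₂ = 10^(0.4(M₂ − M₁)) = 10^(0.4 × 5.8230) = 10^2.32920 = 213.4.

L₁/L₂ = 213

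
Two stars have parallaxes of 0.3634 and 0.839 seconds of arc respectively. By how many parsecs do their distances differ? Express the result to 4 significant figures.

d_A = 1/0.3634″ = 2.7518 pc; d_B = 1/0.8390″ = 1.1919 pc.
|d_B − d_A| = |1.1919 − 2.7518| = 1.5599 pc.

1.560 pc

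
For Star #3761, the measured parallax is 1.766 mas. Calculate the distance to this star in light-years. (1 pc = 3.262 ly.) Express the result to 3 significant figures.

p = 1.766 mas = 0.001766 arcsec.
d = 1/p = 1/0.001766 = 566.25 pc.
In light-years: 566.25 × 3.262 = 1847.1 ly.

1850 light years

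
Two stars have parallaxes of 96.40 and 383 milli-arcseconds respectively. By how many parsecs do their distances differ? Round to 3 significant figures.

d_A = 1/0.09640″ = 10.373 pc; d_B = 1/0.3830″ = 2.611 pc.
|d_B − d_A| = |2.611 − 10.373| = 7.762 pc.

7.76 pc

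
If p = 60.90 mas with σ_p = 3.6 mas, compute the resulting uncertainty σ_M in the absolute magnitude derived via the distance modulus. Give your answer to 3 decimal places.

M = m − 5 log₁₀ d + 5 = m + 5 log₁₀ p + 5, so ∂M/∂p = 5/(p ln 10).
σ_M = (5/ln 10) · (σ_p/p) = 2.1715 × 3.6/60.90 = 2.1715 × 0.059113 = 0.12836.

σ_M = 0.128 mag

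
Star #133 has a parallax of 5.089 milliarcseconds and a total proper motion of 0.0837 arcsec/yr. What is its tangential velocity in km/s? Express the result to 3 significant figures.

d = 1/p = 1/0.005089″ = 196.5 pc.
v_t = 4.74 × μ × d = 4.74 × 0.0837 × 196.5 = 77.959 km/s.

78.0 km/s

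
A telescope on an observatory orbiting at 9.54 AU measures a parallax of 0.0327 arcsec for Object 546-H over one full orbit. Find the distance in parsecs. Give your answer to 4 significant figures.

291.7 pc

With baseline B (in AU) and parallax p (in arcsec), d = B/p parsecs.
d = 9.54 / 0.0327 = 291.74 pc.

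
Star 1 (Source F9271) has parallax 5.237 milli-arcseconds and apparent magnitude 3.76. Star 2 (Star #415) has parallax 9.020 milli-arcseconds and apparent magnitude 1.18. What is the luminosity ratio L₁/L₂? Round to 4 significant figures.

d₁ = 1/p₁ = 1/0.005237″ = 190.95 pc; d₂ = 1/p₂ = 1/0.009020″ = 110.86 pc.
M₁ = m₁ − 5 log₁₀ d₁ + 5 = 3.76 − 11.4046 + 5 = -2.6446.
M₂ = 1.18 − 10.2239 + 5 = -4.0439.
L₁/L₂ = 10^(0.4(M₂ − M₁)) = 10^(0.4 × (-1.3993)) = 10^(-0.55972) = 0.2756.

L₁/L₂ = 0.2756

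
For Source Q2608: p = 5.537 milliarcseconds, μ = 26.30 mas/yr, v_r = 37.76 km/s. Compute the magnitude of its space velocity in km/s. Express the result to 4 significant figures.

43.96 km/s

d = 1/p = 1/0.005537″ = 180.6 pc.
μ = 26.30 mas/yr = 0.02630 ″/yr.
v_t = 4.740 μ d = 4.740 × 0.02630 × 180.6 = 22.514 km/s.
v = √(v_r² + v_t²) = √(37.76² + 22.514²) = √1932.7 = 43.962 km/s.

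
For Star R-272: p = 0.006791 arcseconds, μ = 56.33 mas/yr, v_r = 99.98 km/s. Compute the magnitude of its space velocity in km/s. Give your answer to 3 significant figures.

d = 1/p = 1/0.006791″ = 147.25 pc.
μ = 56.33 mas/yr = 0.05633 ″/yr.
v_t = 4.740 μ d = 4.740 × 0.05633 × 147.25 = 39.316 km/s.
v = √(v_r² + v_t²) = √(99.98² + 39.316²) = √11541.7 = 107.43 km/s.

107 km/s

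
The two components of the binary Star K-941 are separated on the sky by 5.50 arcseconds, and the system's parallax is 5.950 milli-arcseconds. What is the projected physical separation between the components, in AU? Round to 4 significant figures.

924.4 AU

d = 1/p = 1/0.005950″ = 168.07 pc.
At distance d (pc), an angle of θ arcsec spans θ·d AU: s = 5.50 × 168.07 = 924.39 AU.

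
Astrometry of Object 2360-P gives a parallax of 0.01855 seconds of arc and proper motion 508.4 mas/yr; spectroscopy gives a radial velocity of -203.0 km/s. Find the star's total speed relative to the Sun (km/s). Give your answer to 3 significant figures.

d = 1/p = 1/0.01855″ = 53.908 pc.
μ = 508.4 mas/yr = 0.5084 ″/yr.
v_t = 4.740 μ d = 4.740 × 0.5084 × 53.908 = 129.91 km/s.
v = √(v_r² + v_t²) = √((-203.0)² + 129.91²) = √58085.6 = 241.01 km/s.

241 km/s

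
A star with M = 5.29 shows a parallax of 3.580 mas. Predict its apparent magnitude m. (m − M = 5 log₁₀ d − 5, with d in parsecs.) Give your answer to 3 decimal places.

m = 12.521

d = 1/p = 1/0.003580″ = 279.33 pc.
m − M = 5 log₁₀ d − 5 = 5 log₁₀(279.33) − 5 = 12.2306 − 5 = 7.2306.
m = M + (m − M) = 5.29 + 7.2306 = 12.521.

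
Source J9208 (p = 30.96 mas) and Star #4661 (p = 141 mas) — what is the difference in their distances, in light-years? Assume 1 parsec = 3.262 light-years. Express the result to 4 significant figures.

d_A = 1/0.03096″ = 32.3 pc; d_B = 1/0.1410″ = 7.0922 pc.
|d_B − d_A| = |7.0922 − 32.3| = 25.208 pc = 25.208 × 3.262 ly = 82.228 ly.

82.23 ly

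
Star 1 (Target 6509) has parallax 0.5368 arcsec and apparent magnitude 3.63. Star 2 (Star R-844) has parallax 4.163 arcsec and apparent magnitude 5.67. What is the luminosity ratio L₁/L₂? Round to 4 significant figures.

d₁ = 1/p₁ = 1/0.5368″ = 1.8629 pc; d₂ = 1/p₂ = 1/4.163″ = 0.24021 pc.
M₁ = m₁ − 5 log₁₀ d₁ + 5 = 3.63 − 1.3509 + 5 = 7.2791.
M₂ = 5.67 − (-3.0970) + 5 = 13.7670.
L₁/L₂ = 10^(0.4(M₂ − M₁)) = 10^(0.4 × 6.4879) = 10^2.59516 = 393.7.

L₁/L₂ = 393.7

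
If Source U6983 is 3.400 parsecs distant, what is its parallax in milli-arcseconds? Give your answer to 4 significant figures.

294.1 mas

p = 1/d = 1/3.4 = 0.29412 arcsec.
= 0.29412 × 1000 = 294.12 mas.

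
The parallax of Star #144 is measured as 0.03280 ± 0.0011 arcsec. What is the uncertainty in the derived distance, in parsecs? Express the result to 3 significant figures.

1.02 pc

d = 1/p, so σ_d = σ_p / p².
σ_d = 0.00110 / (0.03280)² = 0.00110 / 0.0010758 = 1.0225 pc.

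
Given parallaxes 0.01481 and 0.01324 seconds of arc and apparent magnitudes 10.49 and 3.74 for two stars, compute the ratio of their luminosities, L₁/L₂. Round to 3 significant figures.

d₁ = 1/p₁ = 1/0.01481″ = 67.522 pc; d₂ = 1/p₂ = 1/0.01324″ = 75.529 pc.
M₁ = m₁ − 5 log₁₀ d₁ + 5 = 10.49 − 9.1472 + 5 = 6.3428.
M₂ = 3.74 − 9.3906 + 5 = -0.6506.
L₁/L₂ = 10^(0.4(M₂ − M₁)) = 10^(0.4 × (-6.9934)) = 10^(-2.79736) = 0.0015946.

L₁/L₂ = 0.00159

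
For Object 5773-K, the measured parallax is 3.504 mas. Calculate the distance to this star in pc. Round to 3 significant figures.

285 pc

p = 3.504 mas = 0.003504 arcsec.
d = 1/p = 1/0.003504 = 285.39 pc.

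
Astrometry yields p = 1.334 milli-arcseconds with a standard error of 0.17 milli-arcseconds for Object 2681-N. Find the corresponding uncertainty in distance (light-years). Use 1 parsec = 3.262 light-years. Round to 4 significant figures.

311.6 ly

d = 1/p, so σ_d = σ_p / p².
σ_d = 0.000170 / (0.001334)² = 0.000170 / 0.0000017796 = 95.527 pc = 95.527 × 3.262 ly = 311.61 ly.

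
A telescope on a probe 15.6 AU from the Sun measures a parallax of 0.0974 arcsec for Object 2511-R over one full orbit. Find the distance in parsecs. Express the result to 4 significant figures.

With baseline B (in AU) and parallax p (in arcsec), d = B/p parsecs.
d = 15.6 / 0.0974 = 160.16 pc.

160.2 pc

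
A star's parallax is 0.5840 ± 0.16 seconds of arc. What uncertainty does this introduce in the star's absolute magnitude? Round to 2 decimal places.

M = m − 5 log₁₀ d + 5 = m + 5 log₁₀ p + 5, so ∂M/∂p = 5/(p ln 10).
σ_M = (5/ln 10) · (σ_p/p) = 2.1715 × 0.16/0.5840 = 2.1715 × 0.27397 = 0.59493.

σ_M = 0.59 mag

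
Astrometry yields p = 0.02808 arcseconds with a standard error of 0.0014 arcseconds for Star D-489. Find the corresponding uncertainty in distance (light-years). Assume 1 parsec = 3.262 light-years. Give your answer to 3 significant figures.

d = 1/p, so σ_d = σ_p / p².
σ_d = 0.00140 / (0.02808)² = 0.00140 / 0.00078849 = 1.7755 pc = 1.7755 × 3.262 ly = 5.7917 ly.

5.79 ly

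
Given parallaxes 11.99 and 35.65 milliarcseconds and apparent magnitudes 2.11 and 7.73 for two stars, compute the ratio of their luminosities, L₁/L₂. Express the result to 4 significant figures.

d₁ = 1/p₁ = 1/0.01199″ = 83.403 pc; d₂ = 1/p₂ = 1/0.03565″ = 28.05 pc.
M₁ = m₁ − 5 log₁₀ d₁ + 5 = 2.11 − 9.6059 + 5 = -2.4959.
M₂ = 7.73 − 7.2397 + 5 = 5.4903.
L₁/L₂ = 10^(0.4(M₂ − M₁)) = 10^(0.4 × 7.9862) = 10^3.19448 = 1564.9.

L₁/L₂ = 1565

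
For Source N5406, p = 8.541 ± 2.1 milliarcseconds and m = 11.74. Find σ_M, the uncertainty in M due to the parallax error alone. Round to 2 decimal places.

σ_M = 0.53 mag

M = m − 5 log₁₀ d + 5 = m + 5 log₁₀ p + 5, so ∂M/∂p = 5/(p ln 10).
σ_M = (5/ln 10) · (σ_p/p) = 2.1715 × 2.1/8.541 = 2.1715 × 0.24587 = 0.53391.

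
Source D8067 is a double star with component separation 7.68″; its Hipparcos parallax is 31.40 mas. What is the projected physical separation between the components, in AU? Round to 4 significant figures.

d = 1/p = 1/0.03140″ = 31.847 pc.
At distance d (pc), an angle of θ arcsec spans θ·d AU: s = 7.68 × 31.847 = 244.58 AU.

244.6 AU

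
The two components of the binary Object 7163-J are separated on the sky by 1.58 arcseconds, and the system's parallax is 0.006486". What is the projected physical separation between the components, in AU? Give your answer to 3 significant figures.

d = 1/p = 1/0.006486″ = 154.18 pc.
At distance d (pc), an angle of θ arcsec spans θ·d AU: s = 1.58 × 154.18 = 243.6 AU.

244 AU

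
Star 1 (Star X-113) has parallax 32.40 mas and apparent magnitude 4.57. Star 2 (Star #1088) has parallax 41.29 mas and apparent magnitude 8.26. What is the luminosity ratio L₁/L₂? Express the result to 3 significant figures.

d₁ = 1/p₁ = 1/0.03240″ = 30.864 pc; d₂ = 1/p₂ = 1/0.04129″ = 24.219 pc.
M₁ = m₁ − 5 log₁₀ d₁ + 5 = 4.57 − 7.4473 + 5 = 2.1227.
M₂ = 8.26 − 6.9208 + 5 = 6.3392.
L₁/L₂ = 10^(0.4(M₂ − M₁)) = 10^(0.4 × 4.2165) = 10^1.68660 = 48.596.

L₁/L₂ = 48.6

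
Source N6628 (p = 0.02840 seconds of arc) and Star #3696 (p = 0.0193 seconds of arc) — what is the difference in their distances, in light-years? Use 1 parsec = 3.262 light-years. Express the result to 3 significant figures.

54.2 ly

d_A = 1/0.02840″ = 35.211 pc; d_B = 1/0.01930″ = 51.813 pc.
|d_B − d_A| = |51.813 − 35.211| = 16.602 pc = 16.602 × 3.262 ly = 54.156 ly.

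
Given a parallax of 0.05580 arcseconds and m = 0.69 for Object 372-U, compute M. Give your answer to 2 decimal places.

d = 1/p = 1/0.05580″ = 17.921 pc.
m − M = 5 log₁₀(17.921) − 5 = 6.2668 − 5 = 1.2668.
M = m − (m − M) = 0.69 − 1.2668 = -0.58.

M = -0.58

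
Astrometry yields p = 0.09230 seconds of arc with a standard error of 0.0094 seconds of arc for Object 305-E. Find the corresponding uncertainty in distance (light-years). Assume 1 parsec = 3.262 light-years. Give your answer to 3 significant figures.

3.60 ly

d = 1/p, so σ_d = σ_p / p².
σ_d = 0.00940 / (0.09230)² = 0.00940 / 0.0085193 = 1.1034 pc = 1.1034 × 3.262 ly = 3.5993 ly.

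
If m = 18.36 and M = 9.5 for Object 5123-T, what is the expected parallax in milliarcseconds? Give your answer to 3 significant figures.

m − M = 18.36 − 9.5 = 8.86.
d = 10^((m−M)/5 + 1) = 10^2.772 = 591.56 pc.
p = 1/d = 1/591.56 = 0.0016904 arcsec = 1.6904 mas.

1.69 mas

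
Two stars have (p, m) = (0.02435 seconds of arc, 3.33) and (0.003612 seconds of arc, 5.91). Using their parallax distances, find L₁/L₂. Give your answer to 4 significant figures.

L₁/L₂ = 0.2369

d₁ = 1/p₁ = 1/0.02435″ = 41.068 pc; d₂ = 1/p₂ = 1/0.003612″ = 276.85 pc.
M₁ = m₁ − 5 log₁₀ d₁ + 5 = 3.33 − 8.0675 + 5 = 0.2625.
M₂ = 5.91 − 12.2112 + 5 = -1.3012.
L₁/L₂ = 10^(0.4(M₂ − M₁)) = 10^(0.4 × (-1.5637)) = 10^(-0.62548) = 0.23688.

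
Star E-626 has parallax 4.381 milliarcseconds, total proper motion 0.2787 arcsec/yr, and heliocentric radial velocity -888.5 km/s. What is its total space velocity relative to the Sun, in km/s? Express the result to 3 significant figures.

938 km/s

d = 1/p = 1/0.004381″ = 228.26 pc.
v_t = 4.740 μ d = 4.740 × 0.2787 × 228.26 = 301.54 km/s.
v = √(v_r² + v_t²) = √((-888.5)² + 301.54²) = √880359 = 938.27 km/s.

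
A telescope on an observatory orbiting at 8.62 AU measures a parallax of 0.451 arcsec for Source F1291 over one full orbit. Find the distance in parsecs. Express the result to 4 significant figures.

19.11 pc

With baseline B (in AU) and parallax p (in arcsec), d = B/p parsecs.
d = 8.62 / 0.451 = 19.113 pc.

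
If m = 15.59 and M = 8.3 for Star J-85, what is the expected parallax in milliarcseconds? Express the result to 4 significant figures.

m − M = 15.59 − 8.3 = 7.29.
d = 10^((m−M)/5 + 1) = 10^2.458 = 287.08 pc.
p = 1/d = 1/287.08 = 0.0034833 arcsec = 3.4833 mas.

3.483 mas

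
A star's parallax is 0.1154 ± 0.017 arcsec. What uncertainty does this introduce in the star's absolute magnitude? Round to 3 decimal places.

M = m − 5 log₁₀ d + 5 = m + 5 log₁₀ p + 5, so ∂M/∂p = 5/(p ln 10).
σ_M = (5/ln 10) · (σ_p/p) = 2.1715 × 0.017/0.1154 = 2.1715 × 0.14731 = 0.31988.

σ_M = 0.320 mag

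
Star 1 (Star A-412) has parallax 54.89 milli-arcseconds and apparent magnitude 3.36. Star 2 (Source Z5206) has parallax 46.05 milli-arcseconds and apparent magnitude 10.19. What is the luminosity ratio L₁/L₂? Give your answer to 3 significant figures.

L₁/L₂ = 380

d₁ = 1/p₁ = 1/0.05489″ = 18.218 pc; d₂ = 1/p₂ = 1/0.04605″ = 21.716 pc.
M₁ = m₁ − 5 log₁₀ d₁ + 5 = 3.36 − 6.3025 + 5 = 2.0575.
M₂ = 10.19 − 6.6839 + 5 = 8.5061.
L₁/L₂ = 10^(0.4(M₂ − M₁)) = 10^(0.4 × 6.4486) = 10^2.57944 = 379.7.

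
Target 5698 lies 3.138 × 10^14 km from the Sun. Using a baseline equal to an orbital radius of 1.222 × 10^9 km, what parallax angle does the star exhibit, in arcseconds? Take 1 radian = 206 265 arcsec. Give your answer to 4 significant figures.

0.8032 arcsec

θ ≈ B/d = (1.222 × 10^9) / (3.138 × 10^14) = 3.8942 × 10^-6 rad.
In arcseconds: 3.8942 × 10^-6 × 206265 = 0.80324″.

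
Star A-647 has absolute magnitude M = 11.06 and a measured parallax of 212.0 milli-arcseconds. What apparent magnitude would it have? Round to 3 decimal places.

d = 1/p = 1/0.2120″ = 4.717 pc.
m − M = 5 log₁₀ d − 5 = 5 log₁₀(4.717) − 5 = 3.3683 − 5 = -1.6317.
m = M + (m − M) = 11.06 + (-1.6317) = 9.428.

m = 9.428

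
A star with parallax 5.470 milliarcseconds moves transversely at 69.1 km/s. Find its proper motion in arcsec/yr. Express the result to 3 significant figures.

0.0797 arcsec/yr

d = 1/p = 1/0.005470″ = 182.82 pc.
μ = v_t / (4.74 d) = 69.1 / (4.74 × 182.82) = 69.1 / 866.57 = 0.07974 ″/yr.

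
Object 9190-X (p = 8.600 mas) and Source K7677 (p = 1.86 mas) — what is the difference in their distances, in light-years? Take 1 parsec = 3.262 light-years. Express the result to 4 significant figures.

1374 ly

d_A = 1/0.008600″ = 116.28 pc; d_B = 1/0.001860″ = 537.63 pc.
|d_B − d_A| = |537.63 − 116.28| = 421.35 pc = 421.35 × 3.262 ly = 1374.4 ly.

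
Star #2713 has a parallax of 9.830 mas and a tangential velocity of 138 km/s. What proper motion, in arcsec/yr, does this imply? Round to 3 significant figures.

d = 1/p = 1/0.009830″ = 101.73 pc.
μ = v_t / (4.74 d) = 138 / (4.74 × 101.73) = 138 / 482.2 = 0.28619 ″/yr.

0.286 arcsec/yr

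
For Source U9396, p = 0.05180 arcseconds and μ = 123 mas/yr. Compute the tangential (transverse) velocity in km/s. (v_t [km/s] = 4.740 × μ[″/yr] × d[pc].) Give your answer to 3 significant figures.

d = 1/p = 1/0.05180″ = 19.305 pc.
μ = 123 mas/yr = 0.123 ″/yr.
v_t = 4.74 × μ × d = 4.74 × 0.123 × 19.305 = 11.255 km/s.

11.3 km/s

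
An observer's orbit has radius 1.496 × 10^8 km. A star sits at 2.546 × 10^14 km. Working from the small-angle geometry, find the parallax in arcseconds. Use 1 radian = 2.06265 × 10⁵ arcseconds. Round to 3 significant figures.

θ ≈ B/d = (1.496 × 10^8) / (2.546 × 10^14) = 5.8759 × 10^-7 rad.
In arcseconds: 5.8759 × 10^-7 × 206265 = 0.1212″.

0.121 arcsec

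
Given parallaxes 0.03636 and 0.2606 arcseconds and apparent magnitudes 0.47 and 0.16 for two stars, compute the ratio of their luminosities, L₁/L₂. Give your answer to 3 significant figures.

L₁/L₂ = 38.6

d₁ = 1/p₁ = 1/0.03636″ = 27.503 pc; d₂ = 1/p₂ = 1/0.2606″ = 3.8373 pc.
M₁ = m₁ − 5 log₁₀ d₁ + 5 = 0.47 − 7.1969 + 5 = -1.7269.
M₂ = 0.16 − 2.9201 + 5 = 2.2399.
L₁/L₂ = 10^(0.4(M₂ − M₁)) = 10^(0.4 × 3.9668) = 10^1.58672 = 38.612.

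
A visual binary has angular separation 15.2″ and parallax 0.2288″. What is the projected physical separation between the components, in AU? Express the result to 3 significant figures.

66.4 AU

d = 1/p = 1/0.2288″ = 4.3706 pc.
At distance d (pc), an angle of θ arcsec spans θ·d AU: s = 15.2 × 4.3706 = 66.433 AU.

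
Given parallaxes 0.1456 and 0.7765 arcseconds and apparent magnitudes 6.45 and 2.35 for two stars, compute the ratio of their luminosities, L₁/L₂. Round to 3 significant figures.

d₁ = 1/p₁ = 1/0.1456″ = 6.8681 pc; d₂ = 1/p₂ = 1/0.7765″ = 1.2878 pc.
M₁ = m₁ − 5 log₁₀ d₁ + 5 = 6.45 − 4.1842 + 5 = 7.2658.
M₂ = 2.35 − 0.5492 + 5 = 6.8008.
L₁/L₂ = 10^(0.4(M₂ − M₁)) = 10^(0.4 × (-0.4650)) = 10^(-0.18600) = 0.65163.

L₁/L₂ = 0.652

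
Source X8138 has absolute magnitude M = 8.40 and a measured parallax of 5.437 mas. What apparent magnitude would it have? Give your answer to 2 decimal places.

m = 14.72

d = 1/p = 1/0.005437″ = 183.92 pc.
m − M = 5 log₁₀ d − 5 = 5 log₁₀(183.92) − 5 = 11.3231 − 5 = 6.3231.
m = M + (m − M) = 8.40 + 6.3231 = 14.72.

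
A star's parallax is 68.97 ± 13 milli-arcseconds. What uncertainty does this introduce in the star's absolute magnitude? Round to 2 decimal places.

σ_M = 0.41 mag

M = m − 5 log₁₀ d + 5 = m + 5 log₁₀ p + 5, so ∂M/∂p = 5/(p ln 10).
σ_M = (5/ln 10) · (σ_p/p) = 2.1715 × 13/68.97 = 2.1715 × 0.18849 = 0.40931.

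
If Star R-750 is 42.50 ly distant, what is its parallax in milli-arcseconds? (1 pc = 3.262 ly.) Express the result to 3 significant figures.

d = 42.50 ly ÷ 3.262 = 13.029 pc.
p = 1/d = 1/13.029 = 0.076752 arcsec.
= 0.076752 × 1000 = 76.752 mas.

76.8 mas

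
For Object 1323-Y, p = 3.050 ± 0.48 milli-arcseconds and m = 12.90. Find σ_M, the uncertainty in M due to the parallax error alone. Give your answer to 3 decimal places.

M = m − 5 log₁₀ d + 5 = m + 5 log₁₀ p + 5, so ∂M/∂p = 5/(p ln 10).
σ_M = (5/ln 10) · (σ_p/p) = 2.1715 × 0.48/3.050 = 2.1715 × 0.15738 = 0.34175.

σ_M = 0.342 mag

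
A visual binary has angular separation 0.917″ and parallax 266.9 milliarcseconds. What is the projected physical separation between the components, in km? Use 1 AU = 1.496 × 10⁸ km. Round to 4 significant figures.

d = 1/p = 1/0.2669″ = 3.7467 pc.
At distance d (pc), an angle of θ arcsec spans θ·d AU: s = 0.917 × 3.7467 = 3.4357 AU.
= 3.4357 × 1.496 × 10⁸ km = 5.1398 × 10^8 km.

5.140 × 10^8 km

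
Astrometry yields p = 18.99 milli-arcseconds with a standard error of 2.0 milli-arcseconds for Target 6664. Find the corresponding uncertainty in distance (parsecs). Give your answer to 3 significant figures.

d = 1/p, so σ_d = σ_p / p².
σ_d = 0.00200 / (0.01899)² = 0.00200 / 0.00036062 = 5.546 pc.

5.55 pc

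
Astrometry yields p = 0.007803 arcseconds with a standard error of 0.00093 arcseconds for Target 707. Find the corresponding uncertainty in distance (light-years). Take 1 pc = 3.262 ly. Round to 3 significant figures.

d = 1/p, so σ_d = σ_p / p².
σ_d = 0.000930 / (0.007803)² = 0.000930 / 0.000060887 = 15.274 pc = 15.274 × 3.262 ly = 49.824 ly.

49.8 ly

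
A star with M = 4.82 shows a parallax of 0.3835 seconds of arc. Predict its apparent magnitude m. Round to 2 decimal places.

m = 1.90

d = 1/p = 1/0.3835″ = 2.6076 pc.
m − M = 5 log₁₀ d − 5 = 5 log₁₀(2.6076) − 5 = 2.0812 − 5 = -2.9188.
m = M + (m − M) = 4.82 + (-2.9188) = 1.90.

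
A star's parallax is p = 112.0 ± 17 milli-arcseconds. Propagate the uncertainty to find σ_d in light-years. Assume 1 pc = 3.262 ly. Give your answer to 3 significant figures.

d = 1/p, so σ_d = σ_p / p².
σ_d = 0.0170 / (0.1120)² = 0.0170 / 0.012544 = 1.3552 pc = 1.3552 × 3.262 ly = 4.4207 ly.

4.42 ly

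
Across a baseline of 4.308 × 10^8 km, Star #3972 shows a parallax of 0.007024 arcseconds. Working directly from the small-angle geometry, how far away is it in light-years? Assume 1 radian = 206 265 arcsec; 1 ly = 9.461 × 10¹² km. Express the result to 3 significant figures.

1340 ly

θ = 0.007024″ = 0.007024/206265 = 3.4053 × 10^-8 rad.
d = B/θ = (4.308 × 10^8) / (3.4053 × 10^-8) = 1.2651 × 10^16 km = (1.2651 × 10^16) / (9.461 × 10^12) ly = 1337.2 ly.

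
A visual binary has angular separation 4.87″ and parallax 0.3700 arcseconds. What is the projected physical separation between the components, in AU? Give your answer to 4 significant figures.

13.16 AU

d = 1/p = 1/0.3700″ = 2.7027 pc.
At distance d (pc), an angle of θ arcsec spans θ·d AU: s = 4.87 × 2.7027 = 13.162 AU.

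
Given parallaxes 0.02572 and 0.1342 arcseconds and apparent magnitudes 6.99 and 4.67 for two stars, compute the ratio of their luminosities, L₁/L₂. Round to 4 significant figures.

d₁ = 1/p₁ = 1/0.02572″ = 38.88 pc; d₂ = 1/p₂ = 1/0.1342″ = 7.4516 pc.
M₁ = m₁ − 5 log₁₀ d₁ + 5 = 6.99 − 7.9486 + 5 = 4.0414.
M₂ = 4.67 − 4.3612 + 5 = 5.3088.
L₁/L₂ = 10^(0.4(M₂ − M₁)) = 10^(0.4 × 1.2674) = 10^0.50696 = 3.2134.

L₁/L₂ = 3.213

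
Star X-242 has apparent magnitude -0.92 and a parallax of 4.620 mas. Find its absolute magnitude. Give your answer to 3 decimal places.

M = -7.597

d = 1/p = 1/0.004620″ = 216.45 pc.
m − M = 5 log₁₀(216.45) − 5 = 11.6768 − 5 = 6.6768.
M = m − (m − M) = -0.92 − 6.6768 = -7.597.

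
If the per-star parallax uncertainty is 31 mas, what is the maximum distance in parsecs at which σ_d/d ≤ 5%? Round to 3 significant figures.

1.61 pc

σ_d/d = σ_p/p, so the condition is σ_p/p ≤ 0.05, i.e. p ≥ σ_p/0.05.
p_min = 31/0.05 = 620 mas = 0.62 arcsec.
d_max = 1/p_min = 1/0.62 = 1.6129 pc.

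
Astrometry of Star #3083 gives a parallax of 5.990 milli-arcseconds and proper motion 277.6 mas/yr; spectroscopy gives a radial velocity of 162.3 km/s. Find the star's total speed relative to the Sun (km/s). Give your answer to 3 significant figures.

273 km/s

d = 1/p = 1/0.005990″ = 166.94 pc.
μ = 277.6 mas/yr = 0.2776 ″/yr.
v_t = 4.740 μ d = 4.740 × 0.2776 × 166.94 = 219.66 km/s.
v = √(v_r² + v_t²) = √(162.3² + 219.66²) = √74591.8 = 273.11 km/s.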